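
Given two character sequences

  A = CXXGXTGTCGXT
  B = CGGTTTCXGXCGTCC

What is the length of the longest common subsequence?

8

One common subsequence of length 8: C at A[1]=B[1], G at A[4]=B[3], T at A[6]=B[5], T at A[8]=B[6], C at A[9]=B[7], G at A[10]=B[9], X at A[11]=B[10], T at A[12]=B[13]. Since dp[12][15] = 8, nothing longer is possible.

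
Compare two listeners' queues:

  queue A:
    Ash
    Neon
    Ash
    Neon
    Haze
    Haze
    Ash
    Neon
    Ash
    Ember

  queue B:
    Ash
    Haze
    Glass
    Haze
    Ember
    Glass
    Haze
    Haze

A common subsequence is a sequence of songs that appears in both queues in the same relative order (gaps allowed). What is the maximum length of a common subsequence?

4

One common subsequence of length 4: Ash at queue A[3]=queue B[1]; then Haze at queue A[5]=queue B[2]; then Haze at queue A[6]=queue B[4]; then Ember at queue A[10]=queue B[5]. dp[10][8] = 4 confirms this is the maximum.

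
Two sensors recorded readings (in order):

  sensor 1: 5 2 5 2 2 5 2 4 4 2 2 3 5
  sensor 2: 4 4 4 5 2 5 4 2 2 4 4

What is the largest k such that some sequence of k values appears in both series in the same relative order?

7

Let dp[i][j] be the LCS length of the first i values of sensor 1 and the first j values of sensor 2. dp[i][j] = dp[i-1][j-1]+1 when the i-th and j-th values match, else max(dp[i-1][j], dp[i][j-1]).
    ·  4  4  4  5  2  5  4  2  2  4  4
 ·  0  0  0  0  0  0  0  0  0  0  0  0
 5  0  0  0  0  1  1  1  1  1  1  1  1
 2  0  0  0  0  1  2  2  2  2  2  2  2
 5  0  0  0  0  1  2  3  3  3  3  3  3
 2  0  0  0  0  1  2  3  3  4  4  4  4
 2  0  0  0  0  1  2  3  3  4  5  5  5
 5  0  0  0  0  1  2  3  3  4  5  5  5
 2  0  0  0  0  1  2  3  3  4  5  5  5
 4  0  1  1  1  1  2  3  4  4  5  6  6
 4  0  1  2  2  2  2  3  4  4  5  6  7
 2  0  1  2  2  2  3  3  4  5  5  6  7
 2  0  1  2  2  2  3  3  4  5  6  6  7
 3  0  1  2  2  2  3  3  4  5  6  6  7
 5  0  1  2  2  3  3  4  4  5  6  6  7
dp[13][11] = 7. One LCS (by backtracking along matches): 5, 2, 5, 2, 2, 4, 4.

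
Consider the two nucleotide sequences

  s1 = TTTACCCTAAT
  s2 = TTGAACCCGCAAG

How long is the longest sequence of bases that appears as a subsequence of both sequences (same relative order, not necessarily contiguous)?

Let dp[i][j] be the LCS length of the first i bases of s1 and the first j bases of s2. dp[i][j] = dp[i-1][j-1]+1 when the i-th and j-th bases match, else max(dp[i-1][j], dp[i][j-1]).
    ·  T  T  G  A  A  C  C  C  G  C  A  A  G
 ·  0  0  0  0  0  0  0  0  0  0  0  0  0  0
 T  0  1  1  1  1  1  1  1  1  1  1  1  1  1
 T  0  1  2  2  2  2  2  2  2  2  2  2  2  2
 T  0  1  2  2  2  2  2  2  2  2  2  2  2  2
 A  0  1  2  2  3  3  3  3  3  3  3  3  3  3
 C  0  1  2  2  3  3  4  4  4  4  4  4  4  4
 C  0  1  2  2  3  3  4  5  5  5  5  5  5  5
 C  0  1  2  2  3  3  4  5  6  6  6  6  6  6
 T  0  1  2  2  3  3  4  5  6  6  6  6  6  6
 A  0  1  2  2  3  4  4  5  6  6  6  7  7  7
 A  0  1  2  2  3  4  4  5  6  6  6  7  8  8
 T  0  1  2  2  3  4  4  5  6  6  6  7  8  8
dp[11][13] = 8. One LCS (by backtracking along matches): TTACCCAA.

8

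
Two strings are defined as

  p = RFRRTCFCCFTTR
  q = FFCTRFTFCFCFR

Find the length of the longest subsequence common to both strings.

8

One common subsequence of length 8: R at p[1]=q[5]; then F at p[2]=q[6]; then T at p[5]=q[7]; then C at p[6]=q[9]; then F at p[7]=q[10]; then C at p[9]=q[11]; then F at p[10]=q[12]; then R at p[13]=q[13]. Since dp[13][13] = 8, nothing longer is possible.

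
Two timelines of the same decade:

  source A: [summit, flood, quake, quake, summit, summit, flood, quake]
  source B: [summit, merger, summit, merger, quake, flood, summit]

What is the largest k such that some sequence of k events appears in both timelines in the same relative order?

3

One common subsequence of length 3: summit at source A[1]=source B[3], then flood at source A[2]=source B[6], then summit at source A[6]=source B[7]. Since dp[8][7] = 3, nothing longer is possible.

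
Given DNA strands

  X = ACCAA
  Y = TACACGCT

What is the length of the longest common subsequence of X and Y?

3

Let dp[i][j] be the LCS length of the first i bases of X and the first j bases of Y. dp[i][j] = dp[i-1][j-1]+1 when the i-th and j-th bases match, else max(dp[i-1][j], dp[i][j-1]).
    ·  T  A  C  A  C  G  C  T
 ·  0  0  0  0  0  0  0  0  0
 A  0  0  1  1  1  1  1  1  1
 C  0  0  1  2  2  2  2  2  2
 C  0  0  1  2  2  3  3  3  3
 A  0  0  1  2  3  3  3  3  3
 A  0  0  1  2  3  3  3  3  3
dp[5][8] = 3. One LCS (by backtracking along matches): ACC.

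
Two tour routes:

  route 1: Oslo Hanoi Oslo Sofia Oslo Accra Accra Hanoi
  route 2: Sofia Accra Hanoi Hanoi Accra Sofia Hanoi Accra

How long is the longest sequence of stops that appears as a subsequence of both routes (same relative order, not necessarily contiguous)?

4

One common subsequence of length 4: Sofia at route 1[4]=route 2[1], then Accra at route 1[6]=route 2[2], then Accra at route 1[7]=route 2[5], then Hanoi at route 1[8]=route 2[7]. The LCS DP gives dp[8][8] = 4, so this is optimal.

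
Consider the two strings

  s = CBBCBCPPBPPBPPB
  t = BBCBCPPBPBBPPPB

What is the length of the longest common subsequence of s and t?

13

Pick B [2,1] → B [3,2] → C [4,3] → B [5,4] → C [6,5] → P [7,6] → P [8,7] → B [9,8] → P [10,9] → P [11,12] → P [13,13] → P [14,14] → B [15,15]; all 13 characters appear in both, in order. The LCS DP gives dp[15][15] = 13, so this is optimal.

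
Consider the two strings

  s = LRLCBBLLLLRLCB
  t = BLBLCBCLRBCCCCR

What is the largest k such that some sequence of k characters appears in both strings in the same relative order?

Pick L [1,2]; then L [3,4]; then C [4,5]; then B [5,6]; then L [10,8]; then R [11,9]; then C [13,14]; all 7 characters appear in both, in order. dp[14][15] = 7 confirms this is the maximum.

7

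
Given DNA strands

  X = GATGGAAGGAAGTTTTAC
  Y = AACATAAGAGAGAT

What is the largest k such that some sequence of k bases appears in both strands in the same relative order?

9

Taking A [2,4], then T [3,5], then A [6,6], then A [7,7], then G [8,8], then G [9,10], then A [10,11], then A [11,13], then T [16,14] gives a common subsequence of length 9. dp[18][14] = 9 confirms this is the maximum.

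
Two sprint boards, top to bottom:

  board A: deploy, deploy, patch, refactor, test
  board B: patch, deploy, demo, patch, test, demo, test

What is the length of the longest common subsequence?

3

Taking deploy [1,2]; then patch [3,4]; then test [5,7] gives a common subsequence of length 3. Since dp[5][7] = 3, nothing longer is possible.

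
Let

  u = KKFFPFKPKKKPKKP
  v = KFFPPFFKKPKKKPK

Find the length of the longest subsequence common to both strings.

Pick K at u[2]=v[1], F at u[3]=v[2], F at u[4]=v[3], P at u[5]=v[5], F at u[6]=v[7], K at u[7]=v[9], P at u[8]=v[10], K at u[9]=v[11], K at u[10]=v[12], K at u[11]=v[13], P at u[12]=v[14], K at u[14]=v[15]; all 12 characters appear in both, in order. Since dp[15][15] = 12, nothing longer is possible.

12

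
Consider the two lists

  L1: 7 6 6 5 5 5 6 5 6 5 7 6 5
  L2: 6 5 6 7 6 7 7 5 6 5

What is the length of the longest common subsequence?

Taking 6 (L1 #3, L2 #1); then 5 (L1 #6, L2 #2); then 6 (L1 #7, L2 #3); then 6 (L1 #9, L2 #5); then 5 (L1 #10, L2 #8); then 6 (L1 #12, L2 #9); then 5 (L1 #13, L2 #10) gives a common subsequence of length 7, and the DP table's final entry dp[13][10] is also 7, so no common subsequence is longer.

7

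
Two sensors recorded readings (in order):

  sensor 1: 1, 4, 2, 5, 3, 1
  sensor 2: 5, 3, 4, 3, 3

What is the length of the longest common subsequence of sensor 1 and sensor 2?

Let dp[i][j] be the LCS length of the first i values of sensor 1 and the first j values of sensor 2. dp[i][j] = dp[i-1][j-1]+1 when the i-th and j-th values match, else max(dp[i-1][j], dp[i][j-1]).
    ·  5  3  4  3  3
 ·  0  0  0  0  0  0
 1  0  0  0  0  0  0
 4  0  0  0  1  1  1
 2  0  0  0  1  1  1
 5  0  1  1  1  1  1
 3  0  1  2  2  2  2
 1  0  1  2  2  2  2
dp[6][5] = 2. One LCS (by backtracking along matches): 4, 3.

2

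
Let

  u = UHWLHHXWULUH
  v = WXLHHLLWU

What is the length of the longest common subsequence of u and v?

6

One common subsequence of length 6: W at u[3]=v[1], L at u[4]=v[3], H at u[5]=v[4], H at u[6]=v[5], W at u[8]=v[8], U at u[11]=v[9]. Since dp[12][9] = 6, nothing longer is possible.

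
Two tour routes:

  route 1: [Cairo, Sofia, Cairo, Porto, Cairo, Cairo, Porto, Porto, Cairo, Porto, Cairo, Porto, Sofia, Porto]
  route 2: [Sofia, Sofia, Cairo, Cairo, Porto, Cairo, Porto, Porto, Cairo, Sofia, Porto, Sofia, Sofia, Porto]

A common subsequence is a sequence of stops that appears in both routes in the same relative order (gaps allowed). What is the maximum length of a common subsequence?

10

One common subsequence of length 10: Cairo [1,3] → Cairo [3,4] → Porto [4,5] → Cairo [6,6] → Porto [7,7] → Porto [8,8] → Cairo [9,9] → Porto [10,11] → Sofia [13,13] → Porto [14,14], and the DP table's final entry dp[14][14] is also 10, so no common subsequence is longer.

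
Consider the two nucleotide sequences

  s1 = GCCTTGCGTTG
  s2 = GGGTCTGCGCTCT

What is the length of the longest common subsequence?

8

Let dp[i][j] be the LCS length of the first i bases of s1 and the first j bases of s2. dp[i][j] = dp[i-1][j-1]+1 when the i-th and j-th bases match, else max(dp[i-1][j], dp[i][j-1]).
    ·  G  G  G  T  C  T  G  C  G  C  T  C  T
 ·  0  0  0  0  0  0  0  0  0  0  0  0  0  0
 G  0  1  1  1  1  1  1  1  1  1  1  1  1  1
 C  0  1  1  1  1  2  2  2  2  2  2  2  2  2
 C  0  1  1  1  1  2  2  2  3  3  3  3  3  3
 T  0  1  1  1  2  2  3  3  3  3  3  4  4  4
 T  0  1  1  1  2  2  3  3  3  3  3  4  4  5
 G  0  1  2  2  2  2  3  4  4  4  4  4  4  5
 C  0  1  2  2  2  3  3  4  5  5  5  5  5  5
 G  0  1  2  3  3  3  3  4  5  6  6  6  6  6
 T  0  1  2  3  4  4  4  4  5  6  6  7  7  7
 T  0  1  2  3  4  4  5  5  5  6  6  7  7  8
 G  0  1  2  3  4  4  5  6  6  6  6  7  7  8
dp[11][13] = 8. One LCS (by backtracking along matches): GCTGCGTT.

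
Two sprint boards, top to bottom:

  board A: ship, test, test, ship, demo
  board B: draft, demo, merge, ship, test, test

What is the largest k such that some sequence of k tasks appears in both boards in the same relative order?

One common subsequence of length 3: ship at board A[1]=board B[4], then test at board A[2]=board B[5], then test at board A[3]=board B[6], and the DP table's final entry dp[5][6] is also 3, so no common subsequence is longer.

3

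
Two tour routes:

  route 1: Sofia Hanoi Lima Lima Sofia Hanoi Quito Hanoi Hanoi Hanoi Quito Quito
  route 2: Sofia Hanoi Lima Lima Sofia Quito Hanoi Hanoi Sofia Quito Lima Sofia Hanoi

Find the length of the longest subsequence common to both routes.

One common subsequence of length 9: Sofia [1,1] → Hanoi [2,2] → Lima [3,3] → Lima [4,4] → Sofia [5,5] → Quito [7,6] → Hanoi [8,7] → Hanoi [9,8] → Hanoi [10,13]. Since dp[12][13] = 9, nothing longer is possible.

9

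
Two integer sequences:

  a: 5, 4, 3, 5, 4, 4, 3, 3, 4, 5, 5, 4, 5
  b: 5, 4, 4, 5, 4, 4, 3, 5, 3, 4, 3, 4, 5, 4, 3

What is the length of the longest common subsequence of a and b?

Match 5 (a #1, b #1) → 4 (a #2, b #3) → 5 (a #4, b #4) → 4 (a #5, b #5) → 4 (a #6, b #6) → 3 (a #7, b #9) → 3 (a #8, b #11) → 4 (a #9, b #12) → 5 (a #11, b #13) → 4 (a #12, b #14) — 10 values in the same relative order in both. dp[13][15] = 10 confirms this is the maximum.

10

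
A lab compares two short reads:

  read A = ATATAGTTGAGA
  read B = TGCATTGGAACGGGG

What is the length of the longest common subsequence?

7

Pick A (read A #1, read B #4), T (read A #2, read B #6), A (read A #3, read B #9), A (read A #5, read B #10), G (read A #6, read B #13), G (read A #9, read B #14), G (read A #11, read B #15); all 7 bases appear in both, in order. The LCS DP gives dp[12][15] = 7, so this is optimal.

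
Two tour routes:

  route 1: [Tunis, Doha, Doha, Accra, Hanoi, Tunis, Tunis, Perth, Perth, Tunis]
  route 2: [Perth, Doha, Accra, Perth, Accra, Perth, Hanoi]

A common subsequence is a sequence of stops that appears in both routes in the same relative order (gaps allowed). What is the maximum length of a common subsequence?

4

Pick Doha at route 1[3]=route 2[2], Accra at route 1[4]=route 2[3], Perth at route 1[8]=route 2[4], Perth at route 1[9]=route 2[6]; all 4 stops appear in both, in order, and the DP table's final entry dp[10][7] is also 4, so no common subsequence is longer.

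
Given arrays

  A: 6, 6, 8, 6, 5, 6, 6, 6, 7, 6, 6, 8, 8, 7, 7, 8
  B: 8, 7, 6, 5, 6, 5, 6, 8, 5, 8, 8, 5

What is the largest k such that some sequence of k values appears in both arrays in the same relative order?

8

One common subsequence of length 8: 8 (A #3, B #1) → 6 (A #4, B #3) → 5 (A #5, B #4) → 6 (A #6, B #5) → 6 (A #11, B #7) → 8 (A #12, B #8) → 8 (A #13, B #10) → 8 (A #16, B #11). Since dp[16][12] = 8, nothing longer is possible.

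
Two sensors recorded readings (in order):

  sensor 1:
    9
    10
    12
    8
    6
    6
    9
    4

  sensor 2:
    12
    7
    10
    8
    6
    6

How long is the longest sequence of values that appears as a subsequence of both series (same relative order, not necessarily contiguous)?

4

Taking 10 (sensor 1 #2, sensor 2 #3) → 8 (sensor 1 #4, sensor 2 #4) → 6 (sensor 1 #5, sensor 2 #5) → 6 (sensor 1 #6, sensor 2 #6) gives a common subsequence of length 4. The LCS DP gives dp[8][6] = 4, so this is optimal.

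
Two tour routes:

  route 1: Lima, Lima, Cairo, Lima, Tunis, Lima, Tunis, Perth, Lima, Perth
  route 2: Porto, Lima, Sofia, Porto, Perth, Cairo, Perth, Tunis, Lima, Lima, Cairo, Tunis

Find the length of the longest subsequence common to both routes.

One common subsequence of length 5: Lima (route 1 #1, route 2 #2), Cairo (route 1 #3, route 2 #6), Lima (route 1 #4, route 2 #9), Lima (route 1 #6, route 2 #10), Tunis (route 1 #7, route 2 #12). The LCS DP gives dp[10][12] = 5, so this is optimal.

5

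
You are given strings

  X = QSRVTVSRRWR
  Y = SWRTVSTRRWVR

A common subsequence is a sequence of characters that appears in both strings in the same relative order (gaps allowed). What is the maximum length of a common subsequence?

Let dp[i][j] be the LCS length of the first i characters of X and the first j characters of Y. dp[i][j] = dp[i-1][j-1]+1 when the i-th and j-th characters match, else max(dp[i-1][j], dp[i][j-1]).
    ·  S  W  R  T  V  S  T  R  R  W  V  R
 ·  0  0  0  0  0  0  0  0  0  0  0  0  0
 Q  0  0  0  0  0  0  0  0  0  0  0  0  0
 S  0  1  1  1  1  1  1  1  1  1  1  1  1
 R  0  1  1  2  2  2  2  2  2  2  2  2  2
 V  0  1  1  2  2  3  3  3  3  3  3  3  3
 T  0  1  1  2  3  3  3  4  4  4  4  4  4
 V  0  1  1  2  3  4  4  4  4  4  4  5  5
 S  0  1  1  2  3  4  5  5  5  5  5  5  5
 R  0  1  1  2  3  4  5  5  6  6  6  6  6
 R  0  1  1  2  3  4  5  5  6  7  7  7  7
 W  0  1  2  2  3  4  5  5  6  7  8  8  8
 R  0  1  2  3  3  4  5  5  6  7  8  8  9
dp[11][12] = 9. One LCS (by backtracking along matches): SRTVSRRWR.

9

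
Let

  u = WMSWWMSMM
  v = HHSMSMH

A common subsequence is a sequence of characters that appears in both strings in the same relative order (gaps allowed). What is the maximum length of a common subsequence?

One common subsequence of length 4: S (u #3, v #3), M (u #6, v #4), S (u #7, v #5), M (u #8, v #6). The LCS DP gives dp[9][7] = 4, so this is optimal.

4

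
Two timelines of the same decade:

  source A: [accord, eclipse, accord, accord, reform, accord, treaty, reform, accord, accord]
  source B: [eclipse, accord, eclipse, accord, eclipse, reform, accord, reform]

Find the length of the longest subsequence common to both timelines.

Taking accord (source A #1, source B #2), eclipse (source A #2, source B #3), accord (source A #3, source B #4), reform (source A #5, source B #6), accord (source A #6, source B #7), reform (source A #8, source B #8) gives a common subsequence of length 6. dp[10][8] = 6 confirms this is the maximum.

6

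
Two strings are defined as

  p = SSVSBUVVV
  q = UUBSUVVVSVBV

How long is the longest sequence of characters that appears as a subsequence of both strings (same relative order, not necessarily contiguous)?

5

Match S (p #1, q #4), S (p #2, q #9), V (p #3, q #10), B (p #5, q #11), V (p #9, q #12) — 5 characters in the same relative order in both. Since dp[9][12] = 5, nothing longer is possible.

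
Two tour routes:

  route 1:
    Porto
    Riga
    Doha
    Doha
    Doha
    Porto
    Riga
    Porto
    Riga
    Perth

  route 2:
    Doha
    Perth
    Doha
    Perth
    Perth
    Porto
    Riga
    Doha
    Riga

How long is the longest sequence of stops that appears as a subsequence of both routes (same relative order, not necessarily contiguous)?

5

Pick Doha (route 1 #3, route 2 #1), Doha (route 1 #4, route 2 #3), Porto (route 1 #6, route 2 #6), Riga (route 1 #7, route 2 #7), Riga (route 1 #9, route 2 #9); all 5 stops appear in both, in order. Since dp[10][9] = 5, nothing longer is possible.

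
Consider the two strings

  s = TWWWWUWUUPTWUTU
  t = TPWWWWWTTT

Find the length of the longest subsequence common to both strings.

Let dp[i][j] be the LCS length of the first i characters of s and the first j characters of t. dp[i][j] = dp[i-1][j-1]+1 when the i-th and j-th characters match, else max(dp[i-1][j], dp[i][j-1]).
    ·  T  P  W  W  W  W  W  T  T  T
 ·  0  0  0  0  0  0  0  0  0  0  0
 T  0  1  1  1  1  1  1  1  1  1  1
 W  0  1  1  2  2  2  2  2  2  2  2
 W  0  1  1  2  3  3  3  3  3  3  3
 W  0  1  1  2  3  4  4  4  4  4  4
 W  0  1  1  2  3  4  5  5  5  5  5
 U  0  1  1  2  3  4  5  5  5  5  5
 W  0  1  1  2  3  4  5  6  6  6  6
 U  0  1  1  2  3  4  5  6  6  6  6
 U  0  1  1  2  3  4  5  6  6  6  6
 P  0  1  2  2  3  4  5  6  6  6  6
 T  0  1  2  2  3  4  5  6  7  7  7
 W  0  1  2  3  3  4  5  6  7  7  7
 U  0  1  2  3  3  4  5  6  7  7  7
 T  0  1  2  3  3  4  5  6  7  8  8
 U  0  1  2  3  3  4  5  6  7  8  8
dp[15][10] = 8. One LCS (by backtracking along matches): TWWWWWTT.

8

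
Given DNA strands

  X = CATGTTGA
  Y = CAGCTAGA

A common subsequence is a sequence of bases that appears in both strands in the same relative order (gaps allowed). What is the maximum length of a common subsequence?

6

Let dp[i][j] be the LCS length of the first i bases of X and the first j bases of Y. dp[i][j] = dp[i-1][j-1]+1 when the i-th and j-th bases match, else max(dp[i-1][j], dp[i][j-1]).
    ·  C  A  G  C  T  A  G  A
 ·  0  0  0  0  0  0  0  0  0
 C  0  1  1  1  1  1  1  1  1
 A  0  1  2  2  2  2  2  2  2
 T  0  1  2  2  2  3  3  3  3
 G  0  1  2  3  3  3  3  4  4
 T  0  1  2  3  3  4  4  4  4
 T  0  1  2  3  3  4  4  4  4
 G  0  1  2  3  3  4  4  5  5
 A  0  1  2  3  3  4  5  5  6
dp[8][8] = 6. One LCS (by backtracking along matches): CAGTGA.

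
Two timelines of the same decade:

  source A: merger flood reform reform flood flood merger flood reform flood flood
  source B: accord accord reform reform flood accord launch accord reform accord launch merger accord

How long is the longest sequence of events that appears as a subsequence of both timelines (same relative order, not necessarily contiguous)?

4

Taking reform (source A #3, source B #3), reform (source A #4, source B #4), flood (source A #5, source B #5), merger (source A #7, source B #12) gives a common subsequence of length 4. dp[11][13] = 4 confirms this is the maximum.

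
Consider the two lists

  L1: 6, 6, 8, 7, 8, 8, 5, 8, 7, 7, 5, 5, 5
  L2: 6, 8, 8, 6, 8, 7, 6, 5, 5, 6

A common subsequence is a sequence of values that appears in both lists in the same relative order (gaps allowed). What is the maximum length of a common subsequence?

Let dp[i][j] be the LCS length of the first i values of L1 and the first j values of L2. dp[i][j] = dp[i-1][j-1]+1 when the i-th and j-th values match, else max(dp[i-1][j], dp[i][j-1]).
    ·  6  8  8  6  8  7  6  5  5  6
 ·  0  0  0  0  0  0  0  0  0  0  0
 6  0  1  1  1  1  1  1  1  1  1  1
 6  0  1  1  1  2  2  2  2  2  2  2
 8  0  1  2  2  2  3  3  3  3  3  3
 7  0  1  2  2  2  3  4  4  4  4  4
 8  0  1  2  3  3  3  4  4  4  4  4
 8  0  1  2  3  3  4  4  4  4  4  4
 5  0  1  2  3  3  4  4  4  5  5  5
 8  0  1  2  3  3  4  4  4  5  5  5
 7  0  1  2  3  3  4  5  5  5  5  5
 7  0  1  2  3  3  4  5  5  5  5  5
 5  0  1  2  3  3  4  5  5  6  6  6
 5  0  1  2  3  3  4  5  5  6  7  7
 5  0  1  2  3  3  4  5  5  6  7  7
dp[13][10] = 7. One LCS (by backtracking along matches): 6, 8, 8, 8, 7, 5, 5.

7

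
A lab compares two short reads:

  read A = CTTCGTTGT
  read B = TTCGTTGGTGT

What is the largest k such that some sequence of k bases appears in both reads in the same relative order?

Let dp[i][j] be the LCS length of the first i bases of read A and the first j bases of read B. dp[i][j] = dp[i-1][j-1]+1 when the i-th and j-th bases match, else max(dp[i-1][j], dp[i][j-1]).
    ·  T  T  C  G  T  T  G  G  T  G  T
 ·  0  0  0  0  0  0  0  0  0  0  0  0
 C  0  0  0  1  1  1  1  1  1  1  1  1
 T  0  1  1  1  1  2  2  2  2  2  2  2
 T  0  1  2  2  2  2  3  3  3  3  3  3
 C  0  1  2  3  3  3  3  3  3  3  3  3
 G  0  1  2  3  4  4  4  4  4  4  4  4
 T  0  1  2  3  4  5  5  5  5  5  5  5
 T  0  1  2  3  4  5  6  6  6  6  6  6
 G  0  1  2  3  4  5  6  7  7  7  7  7
 T  0  1  2  3  4  5  6  7  7  8  8  8
dp[9][11] = 8. One LCS (by backtracking along matches): TTCGTTGT.

8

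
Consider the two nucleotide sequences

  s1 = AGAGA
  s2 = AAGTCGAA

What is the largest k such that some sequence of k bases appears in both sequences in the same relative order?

Let dp[i][j] be the LCS length of the first i bases of s1 and the first j bases of s2. dp[i][j] = dp[i-1][j-1]+1 when the i-th and j-th bases match, else max(dp[i-1][j], dp[i][j-1]).
    ·  A  A  G  T  C  G  A  A
 ·  0  0  0  0  0  0  0  0  0
 A  0  1  1  1  1  1  1  1  1
 G  0  1  1  2  2  2  2  2  2
 A  0  1  2  2  2  2  2  3  3
 G  0  1  2  3  3  3  3  3  3
 A  0  1  2  3  3  3  3  4  4
dp[5][8] = 4. One LCS (by backtracking along matches): AGAA.

4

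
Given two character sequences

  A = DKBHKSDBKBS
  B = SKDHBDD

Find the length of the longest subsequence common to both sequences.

3

Match D [1,3] → B [3,5] → D [7,7] — 3 characters in the same relative order in both. Since dp[11][7] = 3, nothing longer is possible.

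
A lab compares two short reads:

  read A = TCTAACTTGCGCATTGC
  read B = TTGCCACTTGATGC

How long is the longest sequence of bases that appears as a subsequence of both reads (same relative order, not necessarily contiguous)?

11

Taking T [1,2], C [2,5], A [5,6], C [6,7], T [7,8], T [8,9], G [11,10], A [13,11], T [15,12], G [16,13], C [17,14] gives a common subsequence of length 11, and the DP table's final entry dp[17][14] is also 11, so no common subsequence is longer.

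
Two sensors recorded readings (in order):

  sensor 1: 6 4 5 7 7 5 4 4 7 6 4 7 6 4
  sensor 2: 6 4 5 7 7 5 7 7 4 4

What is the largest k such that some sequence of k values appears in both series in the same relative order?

9

Pick 6 at sensor 1[1]=sensor 2[1], 4 at sensor 1[2]=sensor 2[2], 5 at sensor 1[3]=sensor 2[3], 7 at sensor 1[4]=sensor 2[4], 7 at sensor 1[5]=sensor 2[5], 5 at sensor 1[6]=sensor 2[6], 7 at sensor 1[9]=sensor 2[8], 4 at sensor 1[11]=sensor 2[9], 4 at sensor 1[14]=sensor 2[10]; all 9 values appear in both, in order. The LCS DP gives dp[14][10] = 9, so this is optimal.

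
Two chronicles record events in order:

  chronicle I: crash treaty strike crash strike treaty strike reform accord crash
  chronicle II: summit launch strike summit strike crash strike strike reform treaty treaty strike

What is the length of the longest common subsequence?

5

One common subsequence of length 5: crash (chronicle I #1, chronicle II #6); then strike (chronicle I #3, chronicle II #7); then strike (chronicle I #5, chronicle II #8); then treaty (chronicle I #6, chronicle II #11); then strike (chronicle I #7, chronicle II #12), and the DP table's final entry dp[10][12] is also 5, so no common subsequence is longer.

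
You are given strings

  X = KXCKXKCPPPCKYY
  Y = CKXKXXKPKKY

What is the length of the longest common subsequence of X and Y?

Taking K [1,2] → X [2,3] → K [4,4] → X [5,6] → K [6,7] → P [8,8] → K [12,10] → Y [14,11] gives a common subsequence of length 8. Since dp[14][11] = 8, nothing longer is possible.

8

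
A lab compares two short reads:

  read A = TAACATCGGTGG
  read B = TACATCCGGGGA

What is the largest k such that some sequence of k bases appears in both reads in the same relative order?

10

Pick T at read A[1]=read B[1] → A at read A[3]=read B[2] → C at read A[4]=read B[3] → A at read A[5]=read B[4] → T at read A[6]=read B[5] → C at read A[7]=read B[7] → G at read A[8]=read B[8] → G at read A[9]=read B[9] → G at read A[11]=read B[10] → G at read A[12]=read B[11]; all 10 bases appear in both, in order. The LCS DP gives dp[12][12] = 10, so this is optimal.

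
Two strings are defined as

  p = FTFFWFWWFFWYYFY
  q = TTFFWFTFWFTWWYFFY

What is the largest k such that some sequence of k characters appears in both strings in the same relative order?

11

Match T at p[2]=q[2], F at p[3]=q[3], F at p[4]=q[4], W at p[5]=q[5], F at p[6]=q[8], W at p[7]=q[9], W at p[8]=q[12], W at p[11]=q[13], Y at p[12]=q[14], F at p[14]=q[16], Y at p[15]=q[17] — 11 characters in the same relative order in both. Since dp[15][17] = 11, nothing longer is possible.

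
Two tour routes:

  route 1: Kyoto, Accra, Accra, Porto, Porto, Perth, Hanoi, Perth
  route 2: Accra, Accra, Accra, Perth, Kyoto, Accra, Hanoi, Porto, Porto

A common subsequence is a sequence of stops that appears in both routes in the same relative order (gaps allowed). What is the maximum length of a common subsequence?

4

Match Kyoto at route 1[1]=route 2[5], Accra at route 1[2]=route 2[6], Porto at route 1[4]=route 2[8], Porto at route 1[5]=route 2[9] — 4 stops in the same relative order in both. The LCS DP gives dp[8][9] = 4, so this is optimal.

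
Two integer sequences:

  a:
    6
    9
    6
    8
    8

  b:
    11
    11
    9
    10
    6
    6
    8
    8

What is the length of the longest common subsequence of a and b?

Pick 6 (a #1, b #5), then 6 (a #3, b #6), then 8 (a #4, b #7), then 8 (a #5, b #8); all 4 values appear in both, in order, and the DP table's final entry dp[5][8] is also 4, so no common subsequence is longer.

4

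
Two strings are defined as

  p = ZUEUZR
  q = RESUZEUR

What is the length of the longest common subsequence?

Pick Z (p #1, q #5); then E (p #3, q #6); then U (p #4, q #7); then R (p #6, q #8); all 4 characters appear in both, in order, and the DP table's final entry dp[6][8] is also 4, so no common subsequence is longer.

4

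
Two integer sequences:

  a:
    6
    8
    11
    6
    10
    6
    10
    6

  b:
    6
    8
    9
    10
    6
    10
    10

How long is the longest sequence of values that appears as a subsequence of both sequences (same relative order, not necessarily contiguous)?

5

Taking 6 [1,1] → 8 [2,2] → 6 [4,5] → 10 [5,6] → 10 [7,7] gives a common subsequence of length 5. dp[8][7] = 5 confirms this is the maximum.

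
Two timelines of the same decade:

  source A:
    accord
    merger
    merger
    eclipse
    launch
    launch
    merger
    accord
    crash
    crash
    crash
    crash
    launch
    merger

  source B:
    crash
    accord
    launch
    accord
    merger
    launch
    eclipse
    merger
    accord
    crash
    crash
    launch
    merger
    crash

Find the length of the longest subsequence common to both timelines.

One common subsequence of length 9: accord [1,4]; then merger [2,5]; then eclipse [4,7]; then merger [7,8]; then accord [8,9]; then crash [11,10]; then crash [12,11]; then launch [13,12]; then merger [14,13]. The LCS DP gives dp[14][14] = 9, so this is optimal.

9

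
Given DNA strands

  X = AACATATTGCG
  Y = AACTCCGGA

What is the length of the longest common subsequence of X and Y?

One common subsequence of length 6: A (X #1, Y #1); then A (X #2, Y #2); then C (X #3, Y #3); then T (X #5, Y #4); then G (X #9, Y #7); then G (X #11, Y #8). Since dp[11][9] = 6, nothing longer is possible.

6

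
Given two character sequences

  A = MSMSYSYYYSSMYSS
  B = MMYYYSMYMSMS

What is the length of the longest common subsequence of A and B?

Match M [1,1], then M [3,2], then Y [7,3], then Y [8,4], then Y [9,5], then S [11,6], then M [12,7], then Y [13,8], then S [14,10], then S [15,12] — 10 characters in the same relative order in both. dp[15][12] = 10 confirms this is the maximum.

10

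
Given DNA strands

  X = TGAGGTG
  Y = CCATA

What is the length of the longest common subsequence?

2

Let dp[i][j] be the LCS length of the first i bases of X and the first j bases of Y. dp[i][j] = dp[i-1][j-1]+1 when the i-th and j-th bases match, else max(dp[i-1][j], dp[i][j-1]).
    ·  C  C  A  T  A
 ·  0  0  0  0  0  0
 T  0  0  0  0  1  1
 G  0  0  0  0  1  1
 A  0  0  0  1  1  2
 G  0  0  0  1  1  2
 G  0  0  0  1  1  2
 T  0  0  0  1  2  2
 G  0  0  0  1  2  2
dp[7][5] = 2. One LCS (by backtracking along matches): TA.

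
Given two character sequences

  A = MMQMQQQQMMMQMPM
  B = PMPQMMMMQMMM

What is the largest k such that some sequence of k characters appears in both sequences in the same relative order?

One common subsequence of length 9: M [1,2], then Q [3,4], then M [4,5], then M [9,6], then M [10,7], then M [11,8], then Q [12,9], then M [13,11], then M [15,12]. Since dp[15][12] = 9, nothing longer is possible.

9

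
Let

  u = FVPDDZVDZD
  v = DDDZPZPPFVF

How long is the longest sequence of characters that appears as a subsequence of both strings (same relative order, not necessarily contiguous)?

Let dp[i][j] be the LCS length of the first i characters of u and the first j characters of v. dp[i][j] = dp[i-1][j-1]+1 when the i-th and j-th characters match, else max(dp[i-1][j], dp[i][j-1]).
    ·  D  D  D  Z  P  Z  P  P  F  V  F
 ·  0  0  0  0  0  0  0  0  0  0  0  0
 F  0  0  0  0  0  0  0  0  0  1  1  1
 V  0  0  0  0  0  0  0  0  0  1  2  2
 P  0  0  0  0  0  1  1  1  1  1  2  2
 D  0  1  1  1  1  1  1  1  1  1  2  2
 D  0  1  2  2  2  2  2  2  2  2  2  2
 Z  0  1  2  2  3  3  3  3  3  3  3  3
 V  0  1  2  2  3  3  3  3  3  3  4  4
 D  0  1  2  3  3  3  3  3  3  3  4  4
 Z  0  1  2  3  4  4  4  4  4  4  4  4
 D  0  1  2  3  4  4  4  4  4  4  4  4
dp[10][11] = 4. One LCS (by backtracking along matches): DDZV.

4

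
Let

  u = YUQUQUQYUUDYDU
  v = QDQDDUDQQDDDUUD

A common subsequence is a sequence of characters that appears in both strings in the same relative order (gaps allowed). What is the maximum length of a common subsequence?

7

Taking Q at u[3]=v[3], U at u[4]=v[6], Q at u[5]=v[8], Q at u[7]=v[9], U at u[9]=v[13], U at u[10]=v[14], D at u[13]=v[15] gives a common subsequence of length 7. dp[14][15] = 7 confirms this is the maximum.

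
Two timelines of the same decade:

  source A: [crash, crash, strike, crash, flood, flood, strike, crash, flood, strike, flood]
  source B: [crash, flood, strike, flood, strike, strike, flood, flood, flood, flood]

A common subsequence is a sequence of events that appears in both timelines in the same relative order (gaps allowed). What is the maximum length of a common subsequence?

6

Taking crash (source A #1, source B #1), strike (source A #3, source B #6), flood (source A #5, source B #7), flood (source A #6, source B #8), flood (source A #9, source B #9), flood (source A #11, source B #10) gives a common subsequence of length 6. dp[11][10] = 6 confirms this is the maximum.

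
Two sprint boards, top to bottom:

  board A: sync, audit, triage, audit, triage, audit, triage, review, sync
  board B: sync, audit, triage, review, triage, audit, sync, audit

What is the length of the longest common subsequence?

6

Match sync at board A[1]=board B[1] → audit at board A[2]=board B[2] → triage at board A[3]=board B[3] → triage at board A[5]=board B[5] → audit at board A[6]=board B[6] → sync at board A[9]=board B[7] — 6 tasks in the same relative order in both. dp[9][8] = 6 confirms this is the maximum.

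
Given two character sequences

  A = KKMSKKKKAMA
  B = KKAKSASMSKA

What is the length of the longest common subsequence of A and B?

6

One common subsequence of length 6: K (A #1, B #2), K (A #2, B #4), M (A #3, B #8), S (A #4, B #9), K (A #8, B #10), A (A #11, B #11). dp[11][11] = 6 confirms this is the maximum.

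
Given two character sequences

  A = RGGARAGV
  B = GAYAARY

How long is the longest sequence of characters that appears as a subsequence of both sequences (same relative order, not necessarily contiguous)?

Pick G at A[2]=B[1], A at A[4]=B[5], R at A[5]=B[6]; all 3 characters appear in both, in order, and the DP table's final entry dp[8][7] is also 3, so no common subsequence is longer.

3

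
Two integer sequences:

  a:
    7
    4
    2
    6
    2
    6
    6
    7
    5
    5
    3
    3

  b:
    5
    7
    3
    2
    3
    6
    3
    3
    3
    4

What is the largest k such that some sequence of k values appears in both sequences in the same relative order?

5

Pick 7 [1,2], then 2 [3,4], then 6 [4,6], then 3 [11,8], then 3 [12,9]; all 5 values appear in both, in order. The LCS DP gives dp[12][10] = 5, so this is optimal.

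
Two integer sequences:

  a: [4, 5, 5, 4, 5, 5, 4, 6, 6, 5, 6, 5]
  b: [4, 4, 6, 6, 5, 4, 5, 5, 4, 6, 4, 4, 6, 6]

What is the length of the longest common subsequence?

9

One common subsequence of length 9: 4 at a[1]=b[2], then 5 at a[3]=b[5], then 4 at a[4]=b[6], then 5 at a[5]=b[7], then 5 at a[6]=b[8], then 4 at a[7]=b[9], then 6 at a[8]=b[10], then 6 at a[9]=b[13], then 6 at a[11]=b[14]. Since dp[12][14] = 9, nothing longer is possible.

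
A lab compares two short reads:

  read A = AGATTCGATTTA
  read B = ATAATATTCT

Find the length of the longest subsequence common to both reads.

7

Let dp[i][j] be the LCS length of the first i bases of read A and the first j bases of read B. dp[i][j] = dp[i-1][j-1]+1 when the i-th and j-th bases match, else max(dp[i-1][j], dp[i][j-1]).
    ·  A  T  A  A  T  A  T  T  C  T
 ·  0  0  0  0  0  0  0  0  0  0  0
 A  0  1  1  1  1  1  1  1  1  1  1
 G  0  1  1  1  1  1  1  1  1  1  1
 A  0  1  1  2  2  2  2  2  2  2  2
 T  0  1  2  2  2  3  3  3  3  3  3
 T  0  1  2  2  2  3  3  4  4  4  4
 C  0  1  2  2  2  3  3  4  4  5  5
 G  0  1  2  2  2  3  3  4  4  5  5
 A  0  1  2  3  3  3  4  4  4  5  5
 T  0  1  2  3  3  4  4  5  5  5  6
 T  0  1  2  3  3  4  4  5  6  6  6
 T  0  1  2  3  3  4  4  5  6  6  7
 A  0  1  2  3  4  4  5  5  6  6  7
dp[12][10] = 7. One LCS (by backtracking along matches): AATATTT.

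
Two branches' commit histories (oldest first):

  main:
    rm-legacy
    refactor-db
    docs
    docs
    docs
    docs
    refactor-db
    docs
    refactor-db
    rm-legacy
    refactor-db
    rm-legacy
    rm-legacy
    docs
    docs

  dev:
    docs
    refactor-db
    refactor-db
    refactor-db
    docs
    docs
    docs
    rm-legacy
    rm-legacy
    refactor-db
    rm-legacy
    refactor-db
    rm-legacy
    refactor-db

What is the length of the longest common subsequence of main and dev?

Pick refactor-db at main[2]=dev[4], then docs at main[3]=dev[5], then docs at main[4]=dev[6], then docs at main[5]=dev[7], then refactor-db at main[7]=dev[10], then refactor-db at main[9]=dev[12], then rm-legacy at main[10]=dev[13], then refactor-db at main[11]=dev[14]; all 8 commits appear in both, in order. Since dp[15][14] = 8, nothing longer is possible.

8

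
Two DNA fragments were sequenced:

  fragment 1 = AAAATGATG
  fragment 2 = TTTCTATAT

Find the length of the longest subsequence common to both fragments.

Match A [4,6]; then T [5,7]; then A [7,8]; then T [8,9] — 4 bases in the same relative order in both, and the DP table's final entry dp[9][9] is also 4, so no common subsequence is longer.

4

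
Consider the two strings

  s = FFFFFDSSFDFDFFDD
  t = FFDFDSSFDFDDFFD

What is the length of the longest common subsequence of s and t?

One common subsequence of length 13: F at s[1]=t[1] → F at s[2]=t[2] → F at s[5]=t[4] → D at s[6]=t[5] → S at s[7]=t[6] → S at s[8]=t[7] → F at s[9]=t[8] → D at s[10]=t[9] → F at s[11]=t[10] → D at s[12]=t[12] → F at s[13]=t[13] → F at s[14]=t[14] → D at s[16]=t[15], and the DP table's final entry dp[16][15] is also 13, so no common subsequence is longer.

13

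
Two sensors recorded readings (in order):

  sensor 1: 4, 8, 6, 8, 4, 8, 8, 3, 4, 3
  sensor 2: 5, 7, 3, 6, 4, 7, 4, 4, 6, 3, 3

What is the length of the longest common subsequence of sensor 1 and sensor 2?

One common subsequence of length 4: 4 [1,8]; then 6 [3,9]; then 3 [8,10]; then 3 [10,11]. The LCS DP gives dp[10][11] = 4, so this is optimal.

4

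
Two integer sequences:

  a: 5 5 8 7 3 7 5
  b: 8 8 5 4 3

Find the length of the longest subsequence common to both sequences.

Let dp[i][j] be the LCS length of the first i values of a and the first j values of b. dp[i][j] = dp[i-1][j-1]+1 when the i-th and j-th values match, else max(dp[i-1][j], dp[i][j-1]).
    ·  8  8  5  4  3
 ·  0  0  0  0  0  0
 5  0  0  0  1  1  1
 5  0  0  0  1  1  1
 8  0  1  1  1  1  1
 7  0  1  1  1  1  1
 3  0  1  1  1  1  2
 7  0  1  1  1  1  2
 5  0  1  1  2  2  2
dp[7][5] = 2. One LCS (by backtracking along matches): 5, 3.

2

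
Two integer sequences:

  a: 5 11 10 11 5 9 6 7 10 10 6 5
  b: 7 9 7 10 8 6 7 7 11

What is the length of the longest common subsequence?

Let dp[i][j] be the LCS length of the first i values of a and the first j values of b. dp[i][j] = dp[i-1][j-1]+1 when the i-th and j-th values match, else max(dp[i-1][j], dp[i][j-1]).
    ·  7  9  7 10  8  6  7  7 11
 ·  0  0  0  0  0  0  0  0  0  0
 5  0  0  0  0  0  0  0  0  0  0
11  0  0  0  0  0  0  0  0  0  1
10  0  0  0  0  1  1  1  1  1  1
11  0  0  0  0  1  1  1  1  1  2
 5  0  0  0  0  1  1  1  1  1  2
 9  0  0  1  1  1  1  1  1  1  2
 6  0  0  1  1  1  1  2  2  2  2
 7  0  1  1  2  2  2  2  3  3  3
10  0  1  1  2  3  3  3  3  3  3
10  0  1  1  2  3  3  3  3  3  3
 6  0  1  1  2  3  3  4  4  4  4
 5  0  1  1  2  3  3  4  4  4  4
dp[12][9] = 4. One LCS (by backtracking along matches): 9, 7, 10, 6.

4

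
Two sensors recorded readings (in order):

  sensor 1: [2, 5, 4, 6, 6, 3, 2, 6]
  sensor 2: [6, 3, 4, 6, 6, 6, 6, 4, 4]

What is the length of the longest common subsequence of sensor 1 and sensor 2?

4

One common subsequence of length 4: 4 (sensor 1 #3, sensor 2 #3), 6 (sensor 1 #4, sensor 2 #5), 6 (sensor 1 #5, sensor 2 #6), 6 (sensor 1 #8, sensor 2 #7). Since dp[8][9] = 4, nothing longer is possible.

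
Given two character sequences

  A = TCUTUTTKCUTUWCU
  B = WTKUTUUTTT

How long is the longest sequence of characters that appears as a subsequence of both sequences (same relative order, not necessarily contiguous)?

7

Pick T [1,2]; then U [3,4]; then T [4,5]; then U [5,7]; then T [6,8]; then T [7,9]; then T [11,10]; all 7 characters appear in both, in order. Since dp[15][10] = 7, nothing longer is possible.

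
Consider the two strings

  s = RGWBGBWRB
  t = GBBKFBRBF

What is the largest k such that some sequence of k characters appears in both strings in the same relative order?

5

Taking G [2,1] → B [4,3] → B [6,6] → R [8,7] → B [9,8] gives a common subsequence of length 5. dp[9][9] = 5 confirms this is the maximum.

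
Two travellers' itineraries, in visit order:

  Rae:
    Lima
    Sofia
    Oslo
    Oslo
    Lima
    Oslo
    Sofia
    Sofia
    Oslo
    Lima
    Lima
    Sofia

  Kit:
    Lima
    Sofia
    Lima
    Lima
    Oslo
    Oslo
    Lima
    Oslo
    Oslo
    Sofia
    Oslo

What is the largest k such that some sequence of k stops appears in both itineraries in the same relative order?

8

One common subsequence of length 8: Lima at Rae[1]=Kit[1]; then Sofia at Rae[2]=Kit[2]; then Oslo at Rae[3]=Kit[5]; then Oslo at Rae[4]=Kit[6]; then Lima at Rae[5]=Kit[7]; then Oslo at Rae[6]=Kit[9]; then Sofia at Rae[8]=Kit[10]; then Oslo at Rae[9]=Kit[11]. The LCS DP gives dp[12][11] = 8, so this is optimal.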